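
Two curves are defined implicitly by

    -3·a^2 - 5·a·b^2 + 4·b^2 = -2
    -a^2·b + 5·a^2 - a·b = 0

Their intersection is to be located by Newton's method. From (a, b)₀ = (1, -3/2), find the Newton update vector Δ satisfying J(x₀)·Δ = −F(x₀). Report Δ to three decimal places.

(-1.944, -10.097)

At (1, -3/2): F = (-3.250, 8.000).
Jacobian J = [[-6·a - 5·b^2, -10·a·b + 8·b], [-2·a·b + 10·a - b, -a^2 - a]].
At the point, J = [[-17.250, 3.000], [14.500, -2.000]] (det J = -9.000).
Solving J·Δ = −F gives Δ = (-1.944, -10.097).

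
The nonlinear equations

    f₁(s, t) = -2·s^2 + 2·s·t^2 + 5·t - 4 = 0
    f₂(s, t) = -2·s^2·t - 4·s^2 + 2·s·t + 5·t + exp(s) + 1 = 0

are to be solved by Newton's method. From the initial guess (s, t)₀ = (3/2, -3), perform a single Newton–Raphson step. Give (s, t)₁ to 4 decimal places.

(3.1954, -1.1657)

At (3/2, -3): F = (3.5000, -14.018311).
Jacobian J = [[-4·s + 2·t^2, 4·s·t + 5], [-4·s·t - 8·s + 2·t + exp(s), -2·s^2 + 2·s + 5]].
At the point, J = [[12.0000, -13.0000], [4.481689, 3.5000]] (det J = 100.261958).
Solving J·Δ = −F gives Δ = (1.6954, 1.8343).
Then the next iterate is (s, t)₁ = (3.1954, -1.1657).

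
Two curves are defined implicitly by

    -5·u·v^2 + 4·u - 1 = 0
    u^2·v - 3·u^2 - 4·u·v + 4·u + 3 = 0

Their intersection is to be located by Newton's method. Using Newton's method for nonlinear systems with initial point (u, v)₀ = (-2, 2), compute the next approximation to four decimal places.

At (-2, 2): F = (31.0000, 7.0000).
Jacobian J = [[-5·v^2 + 4, -10·u·v], [2·u·v - 6·u - 4·v + 4, u^2 - 4·u]].
At the point, J = [[-16.0000, 40.0000], [0.0000, 12.0000]] (det J = -192.0000).
Solving J·Δ = −F gives Δ = (0.4792, -0.5833).
Then the next iterate is (u, v)₁ = (-1.5208, 1.4167).

(-1.5208, 1.4167)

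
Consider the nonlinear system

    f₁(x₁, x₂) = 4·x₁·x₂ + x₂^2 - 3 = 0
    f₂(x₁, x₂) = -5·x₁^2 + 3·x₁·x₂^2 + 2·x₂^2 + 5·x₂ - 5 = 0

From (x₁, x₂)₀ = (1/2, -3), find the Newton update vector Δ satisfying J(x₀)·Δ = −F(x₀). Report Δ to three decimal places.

At (1/2, -3): F = (0.000, 10.250).
Jacobian J = [[4·x₂, 4·x₁ + 2·x₂], [-10·x₁ + 3·x₂^2, 6·x₁·x₂ + 4·x₂ + 5]].
At the point, J = [[-12.000, -4.000], [22.000, -16.000]] (det J = 280.000).
Solving J·Δ = −F gives Δ = (-0.146, 0.439).

(-0.146, 0.439)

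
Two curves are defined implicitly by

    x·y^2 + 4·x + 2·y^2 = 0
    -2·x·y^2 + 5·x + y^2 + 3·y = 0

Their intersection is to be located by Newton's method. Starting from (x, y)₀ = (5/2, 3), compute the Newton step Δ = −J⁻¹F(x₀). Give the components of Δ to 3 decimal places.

At (5/2, 3): F = (50.500, -14.500).
Jacobian J = [[y^2 + 4, 2·x·y + 4·y], [-2·y^2 + 5, -4·x·y + 2·y + 3]].
At the point, J = [[13.000, 27.000], [-13.000, -21.000]] (det J = 78.000).
Solving J·Δ = −F gives Δ = (8.577, -6.000).

(8.577, -6.000)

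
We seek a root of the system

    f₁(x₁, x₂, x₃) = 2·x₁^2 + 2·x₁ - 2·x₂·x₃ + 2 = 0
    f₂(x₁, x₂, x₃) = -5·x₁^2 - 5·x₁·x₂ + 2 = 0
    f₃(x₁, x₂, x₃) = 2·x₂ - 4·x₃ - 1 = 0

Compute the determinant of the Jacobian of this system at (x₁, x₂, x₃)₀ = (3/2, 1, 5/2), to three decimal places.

720.000

J = [[4·x₁ + 2, -2·x₃, -2·x₂], [-10·x₁ - 5·x₂, -5·x₁, 0], [0, 2, -4]].
At the point, J = [[8.000, -5.000, -2.000], [-20.000, -7.500, 0.000], [0.000, 2.000, -4.000]].
det J = 720.000.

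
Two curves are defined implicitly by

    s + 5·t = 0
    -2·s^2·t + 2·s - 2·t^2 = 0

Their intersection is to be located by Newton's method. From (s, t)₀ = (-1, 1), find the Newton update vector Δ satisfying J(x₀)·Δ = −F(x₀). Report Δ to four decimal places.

At (-1, 1): F = (4.0000, -6.0000).
Jacobian J = [[1, 5], [-4·s·t + 2, -2·s^2 - 4·t]].
At the point, J = [[1.0000, 5.0000], [6.0000, -6.0000]] (det J = -36.0000).
Solving J·Δ = −F gives Δ = (0.1667, -0.8333).

(0.1667, -0.8333)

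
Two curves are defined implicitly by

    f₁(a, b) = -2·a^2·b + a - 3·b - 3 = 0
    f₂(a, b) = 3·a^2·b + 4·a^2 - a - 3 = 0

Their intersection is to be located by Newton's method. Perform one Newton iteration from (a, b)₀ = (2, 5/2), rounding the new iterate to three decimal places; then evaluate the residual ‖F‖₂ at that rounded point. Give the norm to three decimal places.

At (2, 5/2): F = (-28.500, 41.000).
Jacobian J = [[-4·a·b + 1, -2·a^2 - 3], [6·a·b + 8·a - 1, 3·a^2]].
At the point, J = [[-19.000, -11.000], [45.000, 12.000]] (det J = 267.000).
Solving J·Δ = −F gives Δ = (-0.408, -1.886).
Then the next iterate is (a, b)₁ = (1.592, 0.614).
Re-evaluating at (1.592, 0.614): F = (-6.36232, 10.21434), so ‖F‖₂ = 12.034.

12.034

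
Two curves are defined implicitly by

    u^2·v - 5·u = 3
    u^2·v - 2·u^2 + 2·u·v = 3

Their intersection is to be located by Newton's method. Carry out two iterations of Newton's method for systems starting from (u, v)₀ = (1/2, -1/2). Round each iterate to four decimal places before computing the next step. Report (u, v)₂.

(-0.8846, -5.6923)

At (1/2, -1/2): F = (-5.6250, -4.1250).
Jacobian J = [[2·u·v - 5, u^2], [2·u·v - 4·u + 2·v, u^2 + 2·u]].
At the point, J = [[-5.5000, 0.2500], [-3.5000, 1.2500]] (det J = -6.0000).
Solving J·Δ = −F gives Δ = (-1.0000, 0.5000).
Then the next iterate is (u, v)₁ = (-0.5000, 0.0000).
Round to (-0.5000, 0.0000) and repeat: F = (-0.5000, -3.5000), J = [[-5.0000, 0.2500], [2.0000, -0.7500]].
Δ = (-0.3846, -5.6923), so (u, v)₂ = (-0.8846, -5.6923).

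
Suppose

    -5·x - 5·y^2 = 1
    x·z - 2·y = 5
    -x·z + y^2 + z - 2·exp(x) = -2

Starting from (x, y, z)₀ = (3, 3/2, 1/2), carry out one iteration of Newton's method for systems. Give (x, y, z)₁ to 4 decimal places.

(1.9171, 0.0443, 1.8767)

At (3, 3/2, 1/2): F = (-27.2500, -6.5000, -36.921074).
Jacobian J = [[-5, -10·y, 0], [z, -2, x], [-z - 2·exp(x), 2·y, -x + 1]].
At the point, J = [[-5.0000, -15.0000, 0.0000], [0.5000, -2.0000, 3.0000], [-40.671074, 3.0000, -2.0000]] (det J = 1840.198323).
Solving J·Δ = −F gives Δ = (-1.0829, -1.4557, 1.3767).
Then the next iterate is (x, y, z)₁ = (1.9171, 0.0443, 1.8767).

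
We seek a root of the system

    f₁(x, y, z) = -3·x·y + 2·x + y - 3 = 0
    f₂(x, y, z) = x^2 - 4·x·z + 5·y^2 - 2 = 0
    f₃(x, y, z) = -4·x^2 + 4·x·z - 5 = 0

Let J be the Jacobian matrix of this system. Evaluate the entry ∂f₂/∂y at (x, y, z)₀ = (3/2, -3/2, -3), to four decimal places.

-15.0000

∂f₂/∂y = 10·y.
At (3/2, -3/2, -3) this is -15.0000.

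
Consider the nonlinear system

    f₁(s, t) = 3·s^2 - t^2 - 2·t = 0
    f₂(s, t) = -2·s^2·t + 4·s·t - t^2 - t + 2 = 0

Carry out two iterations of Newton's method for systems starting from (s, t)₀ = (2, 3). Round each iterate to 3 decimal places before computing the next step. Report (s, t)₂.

(1.506, 1.799)

At (2, 3): F = (-3.000, -10.000).
Jacobian J = [[6·s, -2·t - 2], [-4·s·t + 4·t, -2·s^2 + 4·s - 2·t - 1]].
At the point, J = [[12.000, -8.000], [-12.000, -7.000]] (det J = -180.000).
Solving J·Δ = −F gives Δ = (-0.328, -0.867).
Then the next iterate is (s, t)₁ = (1.672, 2.133).
Round to (1.672, 2.133) and repeat: F = (-0.42894, -2.34315), J = [[10.032, -6.266], [-5.73350, -4.16917]].
Δ = (-0.166, -0.334), so (s, t)₂ = (1.506, 1.799).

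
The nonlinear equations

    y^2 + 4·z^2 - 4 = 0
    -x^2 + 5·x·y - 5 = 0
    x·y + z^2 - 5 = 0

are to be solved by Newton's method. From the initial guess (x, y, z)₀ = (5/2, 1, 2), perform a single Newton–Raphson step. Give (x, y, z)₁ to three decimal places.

At (5/2, 1, 2): F = (13.000, 1.250, 1.500).
Jacobian J = [[0, 2·y, 8·z], [-2·x + 5·y, 5·x, 0], [y, x, 2·z]].
At the point, J = [[0.000, 2.000, 16.000], [0.000, 12.500, 0.000], [1.000, 2.500, 4.000]] (det J = -200.000).
Solving J·Δ = −F gives Δ = (1.950, -0.100, -0.800).
Then the next iterate is (x, y, z)₁ = (4.450, 0.900, 1.200).

(4.450, 0.900, 1.200)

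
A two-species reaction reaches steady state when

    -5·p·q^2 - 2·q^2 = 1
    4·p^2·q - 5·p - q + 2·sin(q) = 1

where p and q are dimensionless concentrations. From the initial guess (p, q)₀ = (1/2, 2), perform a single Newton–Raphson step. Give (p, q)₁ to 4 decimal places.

At (1/2, 2): F = (-19.0000, -1.681405).
Jacobian J = [[-5·q^2, -10·p·q - 4·q], [8·p·q - 5, 4·p^2 + 2·cos(q) - 1]].
At the point, J = [[-20.0000, -18.0000], [3.0000, -0.832294]] (det J = 70.645873).
Solving J·Δ = −F gives Δ = (0.2046, -1.2829).
Then the next iterate is (p, q)₁ = (0.7046, 0.7171).

(0.7046, 0.7171)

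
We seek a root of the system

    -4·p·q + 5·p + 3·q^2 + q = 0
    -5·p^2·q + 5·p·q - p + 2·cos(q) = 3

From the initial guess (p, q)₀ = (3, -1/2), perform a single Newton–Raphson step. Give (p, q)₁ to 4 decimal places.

(-8.0327, -4.4985)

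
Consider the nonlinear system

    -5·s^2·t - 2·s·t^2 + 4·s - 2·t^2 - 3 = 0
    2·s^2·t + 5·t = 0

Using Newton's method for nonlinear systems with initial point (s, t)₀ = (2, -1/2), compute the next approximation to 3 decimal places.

(1.293, -0.218)

At (2, -1/2): F = (13.500, -6.500).
Jacobian J = [[-10·s·t - 2·t^2 + 4, -5·s^2 - 4·s·t - 4·t], [4·s·t, 2·s^2 + 5]].
At the point, J = [[13.500, -14.000], [-4.000, 13.000]] (det J = 119.500).
Solving J·Δ = −F gives Δ = (-0.707, 0.282).
Then the next iterate is (s, t)₁ = (1.293, -0.218).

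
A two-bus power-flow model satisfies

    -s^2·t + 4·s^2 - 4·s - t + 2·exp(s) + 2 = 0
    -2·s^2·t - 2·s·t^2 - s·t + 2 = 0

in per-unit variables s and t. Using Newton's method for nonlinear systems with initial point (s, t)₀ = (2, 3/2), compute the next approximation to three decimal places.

(1.104, 1.233)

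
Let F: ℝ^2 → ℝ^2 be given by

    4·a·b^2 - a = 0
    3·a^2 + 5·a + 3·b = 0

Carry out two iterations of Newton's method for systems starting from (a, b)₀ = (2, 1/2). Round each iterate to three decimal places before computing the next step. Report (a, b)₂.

(-0.041, 0.500)

At (2, 1/2): F = (0.000, 23.500).
Jacobian J = [[4·b^2 - 1, 8·a·b], [6·a + 5, 3]].
At the point, J = [[0.000, 8.000], [17.000, 3.000]] (det J = -136.000).
Solving J·Δ = −F gives Δ = (-1.382, 0.000).
Then the next iterate is (a, b)₁ = (0.618, 0.500).
Round to (0.618, 0.500) and repeat: F = (0.000, 5.73577), J = [[0.000, 2.472], [8.708, 3.000]].
Δ = (-0.659, 0.000), so (a, b)₂ = (-0.041, 0.500).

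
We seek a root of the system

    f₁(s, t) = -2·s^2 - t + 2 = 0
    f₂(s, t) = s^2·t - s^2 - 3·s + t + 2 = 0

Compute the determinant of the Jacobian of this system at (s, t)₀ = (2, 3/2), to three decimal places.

J = [[-4·s, -1], [2·s·t - 2·s - 3, s^2 + 1]].
At the point, J = [[-8.000, -1.000], [-1.000, 5.000]].
det J = -41.000.

-41.000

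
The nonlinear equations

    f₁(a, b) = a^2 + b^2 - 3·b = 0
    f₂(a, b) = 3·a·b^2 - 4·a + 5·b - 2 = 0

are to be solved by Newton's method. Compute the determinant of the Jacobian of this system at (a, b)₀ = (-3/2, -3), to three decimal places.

111.000

J = [[2·a, 2·b - 3], [3·b^2 - 4, 6·a·b + 5]].
At the point, J = [[-3.000, -9.000], [23.000, 32.000]].
det J = 111.000.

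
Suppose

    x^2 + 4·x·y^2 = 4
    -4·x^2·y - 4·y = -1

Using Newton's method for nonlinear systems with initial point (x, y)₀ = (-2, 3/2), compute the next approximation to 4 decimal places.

(-1.2941, 0.8971)

At (-2, 3/2): F = (-18.0000, -29.0000).
Jacobian J = [[2·x + 4·y^2, 8·x·y], [-8·x·y, -4·x^2 - 4]].
At the point, J = [[5.0000, -24.0000], [24.0000, -20.0000]] (det J = 476.0000).
Solving J·Δ = −F gives Δ = (0.7059, -0.6029).
Then the next iterate is (x, y)₁ = (-1.2941, 0.8971).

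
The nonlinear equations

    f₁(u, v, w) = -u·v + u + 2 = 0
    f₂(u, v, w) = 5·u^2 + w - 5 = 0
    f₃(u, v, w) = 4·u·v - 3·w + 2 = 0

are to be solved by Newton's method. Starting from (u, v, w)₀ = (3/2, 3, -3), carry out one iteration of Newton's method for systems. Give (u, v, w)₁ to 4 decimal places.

(0.7908, 3.2789, 4.3878)

At (3/2, 3, -3): F = (-1.0000, 3.2500, 29.0000).
Jacobian J = [[-v + 1, -u, 0], [10·u, 0, 1], [4·v, 4·u, -3]].
At the point, J = [[-2.0000, -1.5000, 0.0000], [15.0000, 0.0000, 1.0000], [12.0000, 6.0000, -3.0000]] (det J = -73.5000).
Solving J·Δ = −F gives Δ = (-0.7092, 0.2789, 7.3878).
Then the next iterate is (u, v, w)₁ = (0.7908, 3.2789, 4.3878).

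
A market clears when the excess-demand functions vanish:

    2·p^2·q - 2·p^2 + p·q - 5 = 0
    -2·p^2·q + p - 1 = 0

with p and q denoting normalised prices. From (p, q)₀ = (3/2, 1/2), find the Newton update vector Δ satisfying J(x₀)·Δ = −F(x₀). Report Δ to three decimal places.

At (3/2, 1/2): F = (-6.500, -1.750).
Jacobian J = [[4·p·q - 4·p + q, 2·p^2 + p], [-4·p·q + 1, -2·p^2]].
At the point, J = [[-2.500, 6.000], [-2.000, -4.500]] (det J = 23.250).
Solving J·Δ = −F gives Δ = (-1.710, 0.371).

(-1.710, 0.371)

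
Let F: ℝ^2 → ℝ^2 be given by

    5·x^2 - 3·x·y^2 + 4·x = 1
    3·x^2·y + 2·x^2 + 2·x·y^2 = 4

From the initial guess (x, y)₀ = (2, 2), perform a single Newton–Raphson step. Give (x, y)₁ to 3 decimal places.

(1.120, 1.685)

At (2, 2): F = (3.000, 44.000).
Jacobian J = [[10·x - 3·y^2 + 4, -6·x·y], [6·x·y + 4·x + 2·y^2, 3·x^2 + 4·x·y]].
At the point, J = [[12.000, -24.000], [40.000, 28.000]] (det J = 1296.000).
Solving J·Δ = −F gives Δ = (-0.880, -0.315).
Then the next iterate is (x, y)₁ = (1.120, 1.685).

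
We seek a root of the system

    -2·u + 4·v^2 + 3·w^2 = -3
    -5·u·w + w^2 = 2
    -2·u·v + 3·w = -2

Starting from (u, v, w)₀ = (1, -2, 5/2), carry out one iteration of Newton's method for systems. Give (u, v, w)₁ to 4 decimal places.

At (1, -2, 5/2): F = (35.7500, -8.2500, 13.5000).
Jacobian J = [[-2, 8·v, 6·w], [-5·w, 0, -5·u + 2·w], [-2·v, -2·u, 3]].
At the point, J = [[-2.0000, -16.0000, 15.0000], [-12.5000, 0.0000, 0.0000], [4.0000, -2.0000, 3.0000]] (det J = -225.0000).
Solving J·Δ = −F gives Δ = (-0.6600, -2.8717, -5.5344).
Then the next iterate is (u, v, w)₁ = (0.3400, -4.8717, -3.0344).

(0.3400, -4.8717, -3.0344)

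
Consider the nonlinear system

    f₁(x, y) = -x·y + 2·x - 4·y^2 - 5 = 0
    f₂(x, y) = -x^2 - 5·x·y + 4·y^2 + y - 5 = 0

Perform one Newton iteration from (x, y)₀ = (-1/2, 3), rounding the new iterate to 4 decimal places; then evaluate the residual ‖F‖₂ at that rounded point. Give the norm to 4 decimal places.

14.7155

At (-1/2, 3): F = (-40.5000, 41.2500).
Jacobian J = [[-y + 2, -x - 8·y], [-2·x - 5·y, -5·x + 8·y + 1]].
At the point, J = [[-1.0000, -23.5000], [-14.0000, 27.5000]] (det J = -356.5000).
Solving J·Δ = −F gives Δ = (-0.4050, -1.7062).
Then the next iterate is (x, y)₁ = (-0.9050, 1.2938).
Re-evaluating at (-0.9050, 1.2938): F = (-12.334785, 8.024894), so ‖F‖₂ = 14.7155.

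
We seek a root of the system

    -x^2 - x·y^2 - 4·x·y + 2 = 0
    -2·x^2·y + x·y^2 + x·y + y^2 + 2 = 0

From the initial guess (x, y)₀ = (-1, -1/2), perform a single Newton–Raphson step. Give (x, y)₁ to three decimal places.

(-2.833, 2.042)

At (-1, -1/2): F = (-0.750, 3.500).
Jacobian J = [[-2·x - y^2 - 4·y, -2·x·y - 4·x], [-4·x·y + y^2 + y, -2·x^2 + 2·x·y + x + 2·y]].
At the point, J = [[3.750, 3.000], [-2.250, -3.000]] (det J = -4.500).
Solving J·Δ = −F gives Δ = (-1.833, 2.542).
Then the next iterate is (x, y)₁ = (-2.833, 2.042).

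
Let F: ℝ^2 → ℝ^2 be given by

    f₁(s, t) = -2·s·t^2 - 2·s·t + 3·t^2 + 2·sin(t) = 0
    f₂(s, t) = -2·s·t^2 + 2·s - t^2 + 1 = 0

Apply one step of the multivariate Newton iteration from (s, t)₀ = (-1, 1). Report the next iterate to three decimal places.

(1.171, 1.000)

At (-1, 1): F = (8.68294, 0.000).
Jacobian J = [[-2·t^2 - 2·t, -4·s·t - 2·s + 6·t + 2·cos(t)], [-2·t^2 + 2, -4·s·t - 2·t]].
At the point, J = [[-4.000, 13.08060], [0.000, 2.000]] (det J = -8.000).
Solving J·Δ = −F gives Δ = (2.171, 0.000).
Then the next iterate is (s, t)₁ = (1.171, 1.000).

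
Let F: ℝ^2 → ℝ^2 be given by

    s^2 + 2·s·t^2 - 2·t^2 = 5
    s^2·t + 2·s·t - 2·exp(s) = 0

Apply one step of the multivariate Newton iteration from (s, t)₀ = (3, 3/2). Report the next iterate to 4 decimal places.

(2.1786, 1.1354)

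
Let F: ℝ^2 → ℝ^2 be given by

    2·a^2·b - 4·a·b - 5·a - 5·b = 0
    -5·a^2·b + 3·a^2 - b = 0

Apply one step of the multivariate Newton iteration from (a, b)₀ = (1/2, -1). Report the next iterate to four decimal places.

At (1/2, -1): F = (4.0000, 3.0000).
Jacobian J = [[4·a·b - 4·b - 5, 2·a^2 - 4·a - 5], [-10·a·b + 6·a, -5·a^2 - 1]].
At the point, J = [[-3.0000, -6.5000], [8.0000, -2.2500]] (det J = 58.7500).
Solving J·Δ = −F gives Δ = (-0.1787, 0.6979).
Then the next iterate is (a, b)₁ = (0.3213, -0.3021).

(0.3213, -0.3021)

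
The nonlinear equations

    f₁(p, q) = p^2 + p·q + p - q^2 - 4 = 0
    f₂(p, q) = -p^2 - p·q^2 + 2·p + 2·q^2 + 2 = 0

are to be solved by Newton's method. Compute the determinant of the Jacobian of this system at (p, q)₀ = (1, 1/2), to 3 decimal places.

3.500

J = [[2·p + q + 1, p - 2·q], [-2·p - q^2 + 2, -2·p·q + 4·q]].
At the point, J = [[3.500, 0.000], [-0.250, 1.000]].
det J = 3.500.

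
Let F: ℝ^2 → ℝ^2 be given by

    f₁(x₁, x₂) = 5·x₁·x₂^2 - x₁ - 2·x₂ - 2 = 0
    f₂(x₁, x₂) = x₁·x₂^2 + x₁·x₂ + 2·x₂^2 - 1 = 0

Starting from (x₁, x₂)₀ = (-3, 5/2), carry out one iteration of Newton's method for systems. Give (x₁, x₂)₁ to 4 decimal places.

(-2.1807, 1.5524)

At (-3, 5/2): F = (-97.7500, -14.7500).
Jacobian J = [[5·x₂^2 - 1, 10·x₁·x₂ - 2], [x₂^2 + x₂, 2·x₁·x₂ + x₁ + 4·x₂]].
At the point, J = [[30.2500, -77.0000], [8.7500, -8.0000]] (det J = 431.7500).
Solving J·Δ = −F gives Δ = (0.8193, -0.9476).
Then the next iterate is (x₁, x₂)₁ = (-2.1807, 1.5524).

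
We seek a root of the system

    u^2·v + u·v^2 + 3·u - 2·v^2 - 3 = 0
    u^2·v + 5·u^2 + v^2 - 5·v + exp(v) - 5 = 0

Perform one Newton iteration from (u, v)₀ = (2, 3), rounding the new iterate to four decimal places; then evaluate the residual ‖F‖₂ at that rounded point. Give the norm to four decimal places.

At (2, 3): F = (15.0000, 41.085537).
Jacobian J = [[2·u·v + v^2 + 3, u^2 + 2·u·v - 4·v], [2·u·v + 10·u, u^2 + 2·v + exp(v) - 5]].
At the point, J = [[24.0000, 4.0000], [32.0000, 25.085537]] (det J = 474.052886).
Solving J·Δ = −F gives Δ = (-0.4471, -1.0675).
Then the next iterate is (u, v)₁ = (1.5529, 1.9325).
Re-evaluating at (1.5529, 1.9325): F = (4.649201, 12.696525), so ‖F‖₂ = 13.5210.

13.5210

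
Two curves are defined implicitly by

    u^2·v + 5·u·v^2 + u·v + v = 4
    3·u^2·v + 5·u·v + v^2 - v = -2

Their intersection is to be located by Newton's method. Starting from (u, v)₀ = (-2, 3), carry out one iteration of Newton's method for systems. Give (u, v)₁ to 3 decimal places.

At (-2, 3): F = (-85.000, 14.000).
Jacobian J = [[2·u·v + 5·v^2 + v, u^2 + 10·u·v + u + 1], [6·u·v + 5·v, 3·u^2 + 5·u + 2·v - 1]].
At the point, J = [[36.000, -57.000], [-21.000, 7.000]] (det J = -945.000).
Solving J·Δ = −F gives Δ = (0.215, -1.356).
Then the next iterate is (u, v)₁ = (-1.785, 1.644).

(-1.785, 1.644)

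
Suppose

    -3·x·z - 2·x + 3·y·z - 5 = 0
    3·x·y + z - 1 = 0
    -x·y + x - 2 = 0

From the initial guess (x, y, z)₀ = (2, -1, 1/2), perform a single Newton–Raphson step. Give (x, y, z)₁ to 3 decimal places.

(2.660, 0.660, -0.980)

At (2, -1, 1/2): F = (-13.500, -6.500, 2.000).
Jacobian J = [[-3·z - 2, 3·z, -3·x + 3·y], [3·y, 3·x, 1], [-y + 1, -x, 0]].
At the point, J = [[-3.500, 1.500, -9.000], [-3.000, 6.000, 1.000], [2.000, -2.000, 0.000]] (det J = 50.000).
Solving J·Δ = −F gives Δ = (0.660, 1.660, -1.480).
Then the next iterate is (x, y, z)₁ = (2.660, 0.660, -0.980).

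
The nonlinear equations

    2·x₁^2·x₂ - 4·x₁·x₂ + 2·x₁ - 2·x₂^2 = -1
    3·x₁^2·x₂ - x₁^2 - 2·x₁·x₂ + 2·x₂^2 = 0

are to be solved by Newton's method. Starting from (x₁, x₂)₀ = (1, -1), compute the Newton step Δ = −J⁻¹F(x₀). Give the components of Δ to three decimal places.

(1.500, -3.000)

At (1, -1): F = (3.000, 0.000).
Jacobian J = [[4·x₁·x₂ - 4·x₂ + 2, 2·x₁^2 - 4·x₁ - 4·x₂], [6·x₁·x₂ - 2·x₁ - 2·x₂, 3·x₁^2 - 2·x₁ + 4·x₂]].
At the point, J = [[2.000, 2.000], [-6.000, -3.000]] (det J = 6.000).
Solving J·Δ = −F gives Δ = (1.500, -3.000).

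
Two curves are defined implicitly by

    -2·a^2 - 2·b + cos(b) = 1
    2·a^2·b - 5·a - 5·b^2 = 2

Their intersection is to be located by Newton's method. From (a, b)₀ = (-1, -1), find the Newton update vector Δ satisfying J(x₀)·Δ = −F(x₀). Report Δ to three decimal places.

(0.217, 0.351)

At (-1, -1): F = (-0.45970, -4.000).
Jacobian J = [[-4·a, -sin(b) - 2], [4·a·b - 5, 2·a^2 - 10·b]].
At the point, J = [[4.000, -1.15853], [-1.000, 12.000]] (det J = 46.84147).
Solving J·Δ = −F gives Δ = (0.217, 0.351).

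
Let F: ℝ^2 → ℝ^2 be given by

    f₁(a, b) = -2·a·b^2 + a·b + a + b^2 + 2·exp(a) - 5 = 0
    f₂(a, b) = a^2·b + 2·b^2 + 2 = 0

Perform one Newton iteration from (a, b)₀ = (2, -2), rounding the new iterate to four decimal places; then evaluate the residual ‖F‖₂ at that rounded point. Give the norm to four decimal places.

0.2986

At (2, -2): F = (-4.221888, 2.0000).
Jacobian J = [[-2·b^2 + b + 2·exp(a) + 1, -4·a·b + a + 2·b], [2·a·b, a^2 + 4·b]].
At the point, J = [[5.778112, 14.0000], [-8.0000, -4.0000]] (det J = 88.887551).
Solving J·Δ = −F gives Δ = (0.1250, 0.2500).
Then the next iterate is (a, b)₁ = (2.1250, -1.7500).
Re-evaluating at (2.1250, -1.7500): F = (0.198920, 0.222656), so ‖F‖₂ = 0.2986.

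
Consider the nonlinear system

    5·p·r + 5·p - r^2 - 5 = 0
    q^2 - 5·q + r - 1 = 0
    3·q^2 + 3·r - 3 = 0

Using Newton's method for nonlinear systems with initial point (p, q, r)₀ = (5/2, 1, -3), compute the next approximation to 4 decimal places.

(7.8500, 0.0000, 2.0000)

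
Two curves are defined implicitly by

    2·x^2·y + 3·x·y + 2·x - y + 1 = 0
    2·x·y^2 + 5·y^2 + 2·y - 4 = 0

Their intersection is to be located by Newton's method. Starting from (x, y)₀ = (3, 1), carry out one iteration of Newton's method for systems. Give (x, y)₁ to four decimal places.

(1.4326, 0.7556)

At (3, 1): F = (33.0000, 9.0000).
Jacobian J = [[4·x·y + 3·y + 2, 2·x^2 + 3·x - 1], [2·y^2, 4·x·y + 10·y + 2]].
At the point, J = [[17.0000, 26.0000], [2.0000, 24.0000]] (det J = 356.0000).
Solving J·Δ = −F gives Δ = (-1.5674, -0.2444).
Then the next iterate is (x, y)₁ = (1.4326, 0.7556).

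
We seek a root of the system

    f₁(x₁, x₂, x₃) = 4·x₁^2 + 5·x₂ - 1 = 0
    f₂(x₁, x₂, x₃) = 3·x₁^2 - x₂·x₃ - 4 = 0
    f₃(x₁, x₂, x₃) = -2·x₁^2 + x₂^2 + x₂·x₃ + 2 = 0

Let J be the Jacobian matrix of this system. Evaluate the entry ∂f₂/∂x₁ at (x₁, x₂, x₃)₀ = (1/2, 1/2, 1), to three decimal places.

3.000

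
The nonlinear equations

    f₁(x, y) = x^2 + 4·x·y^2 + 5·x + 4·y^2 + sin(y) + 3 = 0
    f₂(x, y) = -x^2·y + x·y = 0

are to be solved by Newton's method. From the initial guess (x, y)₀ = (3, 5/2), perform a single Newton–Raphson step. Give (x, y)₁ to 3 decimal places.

At (3, 5/2): F = (127.59847, -15.000).
Jacobian J = [[2·x + 4·y^2 + 5, 8·x·y + 8·y + cos(y)], [-2·x·y + y, -x^2 + x]].
At the point, J = [[36.000, 79.19886], [-12.500, -6.000]] (det J = 773.98570).
Solving J·Δ = −F gives Δ = (-0.546, -1.363).
Then the next iterate is (x, y)₁ = (2.454, 1.137).

(2.454, 1.137)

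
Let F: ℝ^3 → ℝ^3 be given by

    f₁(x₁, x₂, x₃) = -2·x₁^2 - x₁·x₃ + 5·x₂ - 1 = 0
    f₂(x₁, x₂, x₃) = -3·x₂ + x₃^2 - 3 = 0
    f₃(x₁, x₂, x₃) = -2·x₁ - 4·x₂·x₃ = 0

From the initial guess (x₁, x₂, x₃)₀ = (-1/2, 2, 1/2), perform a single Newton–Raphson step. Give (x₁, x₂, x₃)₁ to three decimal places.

(4.625, -1.202, -0.356)

At (-1/2, 2, 1/2): F = (8.750, -8.750, -3.000).
Jacobian J = [[-4·x₁ - x₃, 5, -x₁], [0, -3, 2·x₃], [-2, -4·x₃, -4·x₂]].
At the point, J = [[1.500, 5.000, 0.500], [0.000, -3.000, 1.000], [-2.000, -2.000, -8.000]] (det J = 26.000).
Solving J·Δ = −F gives Δ = (5.125, -3.202, -0.856).
Then the next iterate is (x₁, x₂, x₃)₁ = (4.625, -1.202, -0.356).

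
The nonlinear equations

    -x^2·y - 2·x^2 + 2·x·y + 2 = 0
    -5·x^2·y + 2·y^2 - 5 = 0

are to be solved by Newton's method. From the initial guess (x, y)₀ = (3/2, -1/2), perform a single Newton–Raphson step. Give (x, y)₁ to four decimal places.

(0.9461, -0.7286)

At (3/2, -1/2): F = (-2.8750, 1.1250).
Jacobian J = [[-2·x·y - 4·x + 2·y, -x^2 + 2·x], [-10·x·y, -5·x^2 + 4·y]].
At the point, J = [[-5.5000, 0.7500], [7.5000, -13.2500]] (det J = 67.2500).
Solving J·Δ = −F gives Δ = (-0.5539, -0.2286).
Then the next iterate is (x, y)₁ = (0.9461, -0.7286).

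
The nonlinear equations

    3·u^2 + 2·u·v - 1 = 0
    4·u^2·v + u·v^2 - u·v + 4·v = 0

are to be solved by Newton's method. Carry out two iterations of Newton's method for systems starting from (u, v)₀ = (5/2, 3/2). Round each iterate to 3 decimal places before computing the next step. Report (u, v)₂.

At (5/2, 3/2): F = (25.250, 45.375).
Jacobian J = [[6·u + 2·v, 2·u], [8·u·v + v^2 - v, 4·u^2 + 2·u·v - u + 4]].
At the point, J = [[18.000, 5.000], [30.750, 34.000]] (det J = 458.250).
Solving J·Δ = −F gives Δ = (-1.378, -0.088).
Then the next iterate is (u, v)₁ = (1.122, 1.412).
Round to (1.122, 1.412) and repeat: F = (5.94518, 13.41089), J = [[9.556, 2.244], [13.25586, 11.08206]].
Δ = (-0.470, -0.648), so (u, v)₂ = (0.652, 0.764).

(0.652, 0.764)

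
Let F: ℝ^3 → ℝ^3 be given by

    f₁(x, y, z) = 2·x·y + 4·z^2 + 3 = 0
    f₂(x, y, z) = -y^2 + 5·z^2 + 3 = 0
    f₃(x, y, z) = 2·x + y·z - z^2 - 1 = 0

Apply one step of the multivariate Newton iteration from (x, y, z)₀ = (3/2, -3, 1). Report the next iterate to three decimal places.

(1.044, -2.147, 0.588)

At (3/2, -3, 1): F = (-2.000, -1.000, -2.000).
Jacobian J = [[2·y, 2·x, 8·z], [0, -2·y, 10·z], [2, z, y - 2·z]].
At the point, J = [[-6.000, 3.000, 8.000], [0.000, 6.000, 10.000], [2.000, 1.000, -5.000]] (det J = 204.000).
Solving J·Δ = −F gives Δ = (-0.456, 0.853, -0.412).
Then the next iterate is (x, y, z)₁ = (1.044, -2.147, 0.588).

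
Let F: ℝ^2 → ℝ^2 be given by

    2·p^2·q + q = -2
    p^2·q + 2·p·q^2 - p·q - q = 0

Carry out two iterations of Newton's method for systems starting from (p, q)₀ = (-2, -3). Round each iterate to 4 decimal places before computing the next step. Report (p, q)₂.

At (-2, -3): F = (-25.0000, -51.0000).
Jacobian J = [[4·p·q, 2·p^2 + 1], [2·p·q + 2·q^2 - q, p^2 + 4·p·q - p - 1]].
At the point, J = [[24.0000, 9.0000], [33.0000, 29.0000]] (det J = 399.0000).
Solving J·Δ = −F gives Δ = (0.6667, 1.0000).
Then the next iterate is (p, q)₁ = (-1.3333, -2.0000).
Round to (-1.3333, -2.0000) and repeat: F = (-7.110756, -14.888378), J = [[10.6664, 4.555378], [15.3332, 12.777389]].
Δ = (0.3467, 0.7492), so (p, q)₂ = (-0.9866, -1.2508).

(-0.9866, -1.2508)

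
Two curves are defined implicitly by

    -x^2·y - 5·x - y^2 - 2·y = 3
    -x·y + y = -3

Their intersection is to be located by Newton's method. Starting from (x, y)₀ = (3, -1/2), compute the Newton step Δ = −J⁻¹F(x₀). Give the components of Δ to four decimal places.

(-7.2778, 0.1806)

At (3, -1/2): F = (-12.7500, 4.0000).
Jacobian J = [[-2·x·y - 5, -x^2 - 2·y - 2], [-y, -x + 1]].
At the point, J = [[-2.0000, -10.0000], [0.5000, -2.0000]] (det J = 9.0000).
Solving J·Δ = −F gives Δ = (-7.2778, 0.1806).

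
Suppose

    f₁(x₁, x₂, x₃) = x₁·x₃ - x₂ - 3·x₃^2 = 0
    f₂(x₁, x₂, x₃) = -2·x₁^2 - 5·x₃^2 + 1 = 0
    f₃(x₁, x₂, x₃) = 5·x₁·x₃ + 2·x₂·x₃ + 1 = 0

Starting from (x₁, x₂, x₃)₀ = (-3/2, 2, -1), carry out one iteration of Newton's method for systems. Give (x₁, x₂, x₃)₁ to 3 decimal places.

(-1.694, 3.044, -0.033)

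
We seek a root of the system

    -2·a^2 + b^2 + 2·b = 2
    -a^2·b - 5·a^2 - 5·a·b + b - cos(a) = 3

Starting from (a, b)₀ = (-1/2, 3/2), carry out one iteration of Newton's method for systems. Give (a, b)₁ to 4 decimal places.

(-1.2340, 1.2436)

At (-1/2, 3/2): F = (2.7500, -0.252583).
Jacobian J = [[-4·a, 2·b + 2], [-2·a·b - 10·a - 5·b + sin(a), -a^2 - 5·a + 1]].
At the point, J = [[2.0000, 5.0000], [-1.479426, 3.2500]] (det J = 13.897128).
Solving J·Δ = −F gives Δ = (-0.7340, -0.2564).
Then the next iterate is (a, b)₁ = (-1.2340, 1.2436).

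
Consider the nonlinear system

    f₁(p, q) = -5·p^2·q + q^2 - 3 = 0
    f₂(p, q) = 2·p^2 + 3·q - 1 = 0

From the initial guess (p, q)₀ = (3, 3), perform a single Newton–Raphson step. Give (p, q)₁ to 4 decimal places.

(-0.1667, 7.0000)

At (3, 3): F = (-129.0000, 26.0000).
Jacobian J = [[-10·p·q, -5·p^2 + 2·q], [4·p, 3]].
At the point, J = [[-90.0000, -39.0000], [12.0000, 3.0000]] (det J = 198.0000).
Solving J·Δ = −F gives Δ = (-3.1667, 4.0000).
Then the next iterate is (p, q)₁ = (-0.1667, 7.0000).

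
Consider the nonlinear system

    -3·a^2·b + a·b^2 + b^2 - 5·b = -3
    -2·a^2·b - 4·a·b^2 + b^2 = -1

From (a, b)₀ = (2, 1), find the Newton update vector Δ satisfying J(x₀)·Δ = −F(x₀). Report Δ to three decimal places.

(-0.800, -0.200)

At (2, 1): F = (-11.000, -14.000).
Jacobian J = [[-6·a·b + b^2, -3·a^2 + 2·a·b + 2·b - 5], [-4·a·b - 4·b^2, -2·a^2 - 8·a·b + 2·b]].
At the point, J = [[-11.000, -11.000], [-12.000, -22.000]] (det J = 110.000).
Solving J·Δ = −F gives Δ = (-0.800, -0.200).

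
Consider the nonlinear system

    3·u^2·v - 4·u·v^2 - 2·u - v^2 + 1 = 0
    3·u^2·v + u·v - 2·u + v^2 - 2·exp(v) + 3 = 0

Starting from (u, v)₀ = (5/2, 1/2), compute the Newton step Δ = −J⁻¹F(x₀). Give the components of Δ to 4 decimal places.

At (5/2, 1/2): F = (2.6250, 5.577557).
Jacobian J = [[6·u·v - 4·v^2 - 2, 3·u^2 - 8·u·v - 2·v], [6·u·v + v - 2, 3·u^2 + u + 2·v - 2·exp(v)]].
At the point, J = [[4.5000, 7.7500], [6.0000, 18.952557]] (det J = 38.786509).
Solving J·Δ = −F gives Δ = (-0.1682, -0.2410).

(-0.1682, -0.2410)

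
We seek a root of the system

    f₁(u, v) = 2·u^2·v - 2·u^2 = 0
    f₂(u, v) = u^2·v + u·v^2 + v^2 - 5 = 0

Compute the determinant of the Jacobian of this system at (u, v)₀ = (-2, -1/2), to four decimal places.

42.0000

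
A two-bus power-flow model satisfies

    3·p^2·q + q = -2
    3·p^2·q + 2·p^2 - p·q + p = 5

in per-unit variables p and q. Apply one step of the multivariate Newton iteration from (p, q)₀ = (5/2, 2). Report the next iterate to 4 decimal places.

At (5/2, 2): F = (41.5000, 42.5000).
Jacobian J = [[6·p·q, 3·p^2 + 1], [6·p·q + 4·p - q + 1, 3·p^2 - p]].
At the point, J = [[30.0000, 19.7500], [39.0000, 16.2500]] (det J = -282.7500).
Solving J·Δ = −F gives Δ = (-0.5836, -1.2149).
Then the next iterate is (p, q)₁ = (1.9164, 0.7851).

(1.9164, 0.7851)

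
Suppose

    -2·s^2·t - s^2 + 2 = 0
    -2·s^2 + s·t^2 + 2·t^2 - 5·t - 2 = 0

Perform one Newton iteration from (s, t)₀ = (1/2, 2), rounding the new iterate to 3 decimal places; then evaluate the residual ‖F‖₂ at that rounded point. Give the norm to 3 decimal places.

At (1/2, 2): F = (0.750, -2.500).
Jacobian J = [[-4·s·t - 2·s, -2·s^2], [-4·s + t^2, 2·s·t + 4·t - 5]].
At the point, J = [[-5.000, -0.500], [2.000, 5.000]] (det J = -24.000).
Solving J·Δ = −F gives Δ = (0.104, 0.458).
Then the next iterate is (s, t)₁ = (0.604, 2.458).
Re-evaluating at (0.604, 2.458): F = (-0.15825, 0.71312), so ‖F‖₂ = 0.730.

0.730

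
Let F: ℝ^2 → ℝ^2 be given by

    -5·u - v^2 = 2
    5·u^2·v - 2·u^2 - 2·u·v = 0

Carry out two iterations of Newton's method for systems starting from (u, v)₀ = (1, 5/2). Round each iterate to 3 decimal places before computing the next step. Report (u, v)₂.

(-0.748, -2.744)

At (1, 5/2): F = (-13.250, 5.500).
Jacobian J = [[-5, -2·v], [10·u·v - 4·u - 2·v, 5·u^2 - 2·u]].
At the point, J = [[-5.000, -5.000], [16.000, 3.000]] (det J = 65.000).
Solving J·Δ = −F gives Δ = (0.188, -2.838).
Then the next iterate is (u, v)₁ = (1.188, -0.338).
Round to (1.188, -0.338) and repeat: F = (-8.05424, -4.40477), J = [[-5.000, 0.676], [-8.09144, 4.68072]].
Δ = (-1.936, -2.406), so (u, v)₂ = (-0.748, -2.744).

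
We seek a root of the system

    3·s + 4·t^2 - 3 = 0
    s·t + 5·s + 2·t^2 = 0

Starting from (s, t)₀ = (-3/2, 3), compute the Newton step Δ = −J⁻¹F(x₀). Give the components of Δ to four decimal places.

(0.9673, -1.3084)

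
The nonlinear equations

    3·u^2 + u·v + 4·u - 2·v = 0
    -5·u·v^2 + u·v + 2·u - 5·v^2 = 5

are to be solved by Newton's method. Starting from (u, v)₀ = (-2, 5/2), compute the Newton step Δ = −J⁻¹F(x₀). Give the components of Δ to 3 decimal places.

At (-2, 5/2): F = (-6.000, 17.250).
Jacobian J = [[6·u + v + 4, u - 2], [-5·v^2 + v + 2, -10·u·v + u - 10·v]].
At the point, J = [[-5.500, -4.000], [-26.750, 23.000]] (det J = -233.500).
Solving J·Δ = −F gives Δ = (-0.296, -1.094).

(-0.296, -1.094)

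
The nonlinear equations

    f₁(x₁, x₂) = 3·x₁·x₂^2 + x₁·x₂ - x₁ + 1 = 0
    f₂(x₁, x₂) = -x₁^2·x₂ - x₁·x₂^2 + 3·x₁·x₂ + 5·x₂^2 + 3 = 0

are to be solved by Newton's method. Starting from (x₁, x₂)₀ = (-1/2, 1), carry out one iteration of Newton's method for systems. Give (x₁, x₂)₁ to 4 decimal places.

(-0.9967, 0.4314)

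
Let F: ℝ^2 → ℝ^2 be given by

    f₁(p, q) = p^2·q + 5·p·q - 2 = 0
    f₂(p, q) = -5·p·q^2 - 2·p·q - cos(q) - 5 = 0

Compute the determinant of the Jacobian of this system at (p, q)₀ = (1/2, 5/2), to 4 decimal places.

J = [[2·p·q + 5·q, p^2 + 5·p], [-5·q^2 - 2·q, -10·p·q - 2·p + sin(q)]].
At the point, J = [[15.0000, 2.7500], [-36.2500, -12.901528]].
det J = -93.8354.

-93.8354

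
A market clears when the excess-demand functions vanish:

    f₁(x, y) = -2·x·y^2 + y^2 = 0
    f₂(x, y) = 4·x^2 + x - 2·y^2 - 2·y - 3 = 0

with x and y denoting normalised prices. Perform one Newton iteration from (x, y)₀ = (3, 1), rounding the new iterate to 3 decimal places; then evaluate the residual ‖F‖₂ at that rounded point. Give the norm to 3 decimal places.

7.161

At (3, 1): F = (-5.000, 32.000).
Jacobian J = [[-2·y^2, -4·x·y + 2·y], [8·x + 1, -4·y - 2]].
At the point, J = [[-2.000, -10.000], [25.000, -6.000]] (det J = 262.000).
Solving J·Δ = −F gives Δ = (-1.336, -0.233).
Then the next iterate is (x, y)₁ = (1.664, 0.767).
Re-evaluating at (1.664, 0.767): F = (-1.36954, 7.02901), so ‖F‖₂ = 7.161.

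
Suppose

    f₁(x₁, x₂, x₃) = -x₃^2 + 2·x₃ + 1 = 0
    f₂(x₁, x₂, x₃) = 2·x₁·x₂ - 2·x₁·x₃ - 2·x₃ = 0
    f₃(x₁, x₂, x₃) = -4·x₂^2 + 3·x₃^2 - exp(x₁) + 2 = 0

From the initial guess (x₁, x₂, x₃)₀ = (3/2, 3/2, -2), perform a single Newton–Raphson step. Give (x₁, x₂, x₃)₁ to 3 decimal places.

(0.599, 0.713, -0.833)

At (3/2, 3/2, -2): F = (-7.000, 14.500, 0.51831).
Jacobian J = [[0, 0, -2·x₃ + 2], [2·x₂ - 2·x₃, 2·x₁, -2·x₁ - 2], [-exp(x₁), -8·x₂, 6·x₃]].
At the point, J = [[0.000, 0.000, 6.000], [7.000, 3.000, -5.000], [-4.48169, -12.000, -12.000]] (det J = -423.32960).
Solving J·Δ = −F gives Δ = (-0.901, -0.787, 1.167).
Then the next iterate is (x₁, x₂, x₃)₁ = (0.599, 0.713, -0.833).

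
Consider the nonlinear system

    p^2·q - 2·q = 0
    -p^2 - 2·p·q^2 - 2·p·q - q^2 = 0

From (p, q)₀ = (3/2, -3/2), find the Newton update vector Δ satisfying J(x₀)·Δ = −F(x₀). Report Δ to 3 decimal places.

(-0.043, 0.729)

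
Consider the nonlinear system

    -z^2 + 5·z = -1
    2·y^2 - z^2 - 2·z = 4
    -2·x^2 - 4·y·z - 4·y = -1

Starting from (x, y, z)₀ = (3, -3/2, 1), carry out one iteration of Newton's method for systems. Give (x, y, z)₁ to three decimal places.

(1.287, -0.806, -0.667)

At (3, -3/2, 1): F = (5.000, -2.500, -5.000).
Jacobian J = [[0, 0, -2·z + 5], [0, 4·y, -2·z - 2], [-4·x, -4·z - 4, -4·y]].
At the point, J = [[0.000, 0.000, 3.000], [0.000, -6.000, -4.000], [-12.000, -8.000, 6.000]] (det J = -216.000).
Solving J·Δ = −F gives Δ = (-1.713, 0.694, -1.667).
Then the next iterate is (x, y, z)₁ = (1.287, -0.806, -0.667).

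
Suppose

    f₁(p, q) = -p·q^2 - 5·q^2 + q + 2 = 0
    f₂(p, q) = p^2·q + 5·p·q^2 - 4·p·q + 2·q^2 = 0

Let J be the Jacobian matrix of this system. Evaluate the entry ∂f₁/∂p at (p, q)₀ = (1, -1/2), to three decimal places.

-0.250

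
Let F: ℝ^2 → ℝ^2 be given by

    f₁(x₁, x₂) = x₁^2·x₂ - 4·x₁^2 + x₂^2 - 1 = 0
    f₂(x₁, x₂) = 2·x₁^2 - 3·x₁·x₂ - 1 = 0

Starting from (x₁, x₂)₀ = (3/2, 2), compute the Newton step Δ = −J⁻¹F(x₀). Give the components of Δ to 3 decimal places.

(-1.523, -1.222)

At (3/2, 2): F = (-1.500, -5.500).
Jacobian J = [[2·x₁·x₂ - 8·x₁, x₁^2 + 2·x₂], [4·x₁ - 3·x₂, -3·x₁]].
At the point, J = [[-6.000, 6.250], [0.000, -4.500]] (det J = 27.000).
Solving J·Δ = −F gives Δ = (-1.523, -1.222).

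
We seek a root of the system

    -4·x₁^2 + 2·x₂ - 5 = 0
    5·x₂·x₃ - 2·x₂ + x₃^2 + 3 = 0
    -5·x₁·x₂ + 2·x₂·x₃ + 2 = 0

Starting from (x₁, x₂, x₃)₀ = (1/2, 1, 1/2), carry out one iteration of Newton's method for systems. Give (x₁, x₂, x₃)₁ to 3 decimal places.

At (1/2, 1, 1/2): F = (-4.000, 3.750, 0.500).
Jacobian J = [[-8·x₁, 2, 0], [0, 5·x₃ - 2, 5·x₂ + 2·x₃], [-5·x₂, -5·x₁ + 2·x₃, 2·x₂]].
At the point, J = [[-4.000, 2.000, 0.000], [0.000, 0.500, 6.000], [-5.000, -1.500, 2.000]] (det J = -100.000).
Solving J·Δ = −F gives Δ = (-0.490, 1.020, -0.710).
Then the next iterate is (x₁, x₂, x₃)₁ = (0.010, 2.020, -0.210).

(0.010, 2.020, -0.210)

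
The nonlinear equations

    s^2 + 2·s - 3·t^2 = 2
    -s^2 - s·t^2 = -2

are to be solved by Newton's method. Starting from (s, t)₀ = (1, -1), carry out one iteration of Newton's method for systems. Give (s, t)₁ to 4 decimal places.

At (1, -1): F = (-2.0000, 0.0000).
Jacobian J = [[2·s + 2, -6·t], [-2·s - t^2, -2·s·t]].
At the point, J = [[4.0000, 6.0000], [-3.0000, 2.0000]] (det J = 26.0000).
Solving J·Δ = −F gives Δ = (0.1538, 0.2308).
Then the next iterate is (s, t)₁ = (1.1538, -0.7692).

(1.1538, -0.7692)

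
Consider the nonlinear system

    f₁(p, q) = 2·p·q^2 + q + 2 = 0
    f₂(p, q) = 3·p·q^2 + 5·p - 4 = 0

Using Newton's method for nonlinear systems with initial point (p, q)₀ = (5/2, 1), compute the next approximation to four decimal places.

(1.5345, 0.4483)

At (5/2, 1): F = (8.0000, 16.0000).
Jacobian J = [[2·q^2, 4·p·q + 1], [3·q^2 + 5, 6·p·q]].
At the point, J = [[2.0000, 11.0000], [8.0000, 15.0000]] (det J = -58.0000).
Solving J·Δ = −F gives Δ = (-0.9655, -0.5517).
Then the next iterate is (p, q)₁ = (1.5345, 0.4483).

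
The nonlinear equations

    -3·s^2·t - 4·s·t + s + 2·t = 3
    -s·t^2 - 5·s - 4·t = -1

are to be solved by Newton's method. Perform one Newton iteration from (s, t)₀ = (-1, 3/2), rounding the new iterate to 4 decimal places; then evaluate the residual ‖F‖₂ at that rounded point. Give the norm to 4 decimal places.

1.5240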